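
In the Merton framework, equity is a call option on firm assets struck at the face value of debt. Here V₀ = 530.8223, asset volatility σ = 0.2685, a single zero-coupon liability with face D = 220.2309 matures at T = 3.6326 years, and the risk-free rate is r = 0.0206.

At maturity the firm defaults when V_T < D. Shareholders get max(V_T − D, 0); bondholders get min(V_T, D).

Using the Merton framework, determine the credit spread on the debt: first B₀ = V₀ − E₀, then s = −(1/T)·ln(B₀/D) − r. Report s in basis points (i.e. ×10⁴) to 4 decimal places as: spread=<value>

spread=26.8965

With assets at 530.8223 and a single debt payment of 220.2309 at 3.6326 years:
d₁ = [ln(V₀/D) + (r + σ²/2)T] / (σ√T)
   = [ln(530.8223/220.2309) + (0.0206 + 0.5·0.2685²)·3.6326] / (0.2685·√3.6326)
   = [0.879751 + 0.205773] / 0.511744 = 2.121222
d₂ = d₁ − σ√T = 2.121222 − 0.511744 = 1.609478
N(d₁) = 0.983048,  N(d₂) = 0.946244,  e^(−rT) = 0.927900
E₀ = V₀·N(d₁) − D·e^(−rT)·N(d₂)
   = 530.8223·0.983048 − 220.2309·0.927900·0.946244 = 328.456983
B₀ = V₀ − E₀ = 530.8223 − 328.456983 = 202.365317
spread = −(1/T)·ln(B₀/D) − r = −(1/3.6326)·ln(202.365317/220.2309) − 0.0206 = 0.00268965
in basis points: 0.00268965 × 10⁴ = 26.8965 bp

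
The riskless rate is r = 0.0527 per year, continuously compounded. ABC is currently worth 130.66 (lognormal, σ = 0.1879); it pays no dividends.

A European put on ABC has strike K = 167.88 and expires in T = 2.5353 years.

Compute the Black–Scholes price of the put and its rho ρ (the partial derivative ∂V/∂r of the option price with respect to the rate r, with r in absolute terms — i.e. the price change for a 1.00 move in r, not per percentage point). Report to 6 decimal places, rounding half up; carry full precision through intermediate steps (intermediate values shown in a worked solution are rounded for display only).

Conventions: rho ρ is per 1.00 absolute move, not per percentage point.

price = 25.849439
ρ = -262.788309

σ√T = 0.1879·√2.5353 = 0.299186
d₁ = (ln(S/K) + (r+σ²/2)T) / (σ√T) = (ln(130.66/167.88) + (0.0527+0.1879²/2)·2.5353) / 0.299186 = (-0.250651 + 0.178366) / 0.299186 = -0.241604
d₂ = d₁ − σ√T = -0.241604 − 0.299186 = -0.540790
e^{−rT} = 0.874931
N(−d₁) = 0.595456,  N(−d₂) = 0.705674
Put price V = K·e^{−rT}·N(−d₂) − S·N(−d₁) = 103.651761 − 77.802322 = 25.849439
ρ = −K·T·e^{−rT}·N(−d₂) = -262.788309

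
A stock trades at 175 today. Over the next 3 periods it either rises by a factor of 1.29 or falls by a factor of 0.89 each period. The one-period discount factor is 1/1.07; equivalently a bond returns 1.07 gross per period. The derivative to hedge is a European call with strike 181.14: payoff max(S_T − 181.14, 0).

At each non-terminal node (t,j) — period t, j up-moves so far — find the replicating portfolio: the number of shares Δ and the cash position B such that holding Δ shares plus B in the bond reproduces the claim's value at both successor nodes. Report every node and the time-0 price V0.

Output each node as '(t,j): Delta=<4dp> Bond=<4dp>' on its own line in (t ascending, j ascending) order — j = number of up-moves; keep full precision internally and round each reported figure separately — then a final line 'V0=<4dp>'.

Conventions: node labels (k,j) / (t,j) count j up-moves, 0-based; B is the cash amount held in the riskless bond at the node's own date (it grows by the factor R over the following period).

No-arbitrage ⇒ martingale measure with p* = (R−d)/(u−d) = 0.4500.
Payoffs at expiry: V(3,0)=0.0000, V(3,1)=0.0000, V(3,2)=78.0436, V(3,3)=194.5306
  t=2,j=0: stock 138.6175 → up 178.8166 (V=0.0000), down 123.3696 (V=0.0000). Price 0.0000; hedge Δ=0.0000, bond B=0.0000.
  t=2,j=1: stock 200.9175 → up 259.1836 (V=78.0436), down 178.8166 (V=0.0000). Price 32.8221; hedge Δ=0.9711, bond B=-162.2869.
  t=2,j=2: stock 291.2175 → up 375.6706 (V=194.5306), down 259.1836 (V=78.0436). Price 121.9278; hedge Δ=1.0000, bond B=-169.2897.
  t=1,j=0: stock 155.7500 → up 200.9175 (V=32.8221), down 138.6175 (V=0.0000). Price 13.8037; hedge Δ=0.5268, bond B=-68.2515.
  t=1,j=1: stock 225.7500 → up 291.2175 (V=121.9278), down 200.9175 (V=32.8221). Price 68.1492; hedge Δ=0.9868, bond B=-154.6151.
  t=0,j=0: stock 175.0000 → up 225.7500 (V=68.1492), down 155.7500 (V=13.8037). Price 35.7562; hedge Δ=0.7764, bond B=-100.1076.
Check: Δ(0,0)·S0 + B(0,0) = 35.7562 = V0.

(0,0): Delta=0.7764 Bond=-100.1076
(1,0): Delta=0.5268 Bond=-68.2515
(1,1): Delta=0.9868 Bond=-154.6151
(2,0): Delta=0.0000 Bond=0.0000
(2,1): Delta=0.9711 Bond=-162.2869
(2,2): Delta=1.0000 Bond=-169.2897
V0=35.7562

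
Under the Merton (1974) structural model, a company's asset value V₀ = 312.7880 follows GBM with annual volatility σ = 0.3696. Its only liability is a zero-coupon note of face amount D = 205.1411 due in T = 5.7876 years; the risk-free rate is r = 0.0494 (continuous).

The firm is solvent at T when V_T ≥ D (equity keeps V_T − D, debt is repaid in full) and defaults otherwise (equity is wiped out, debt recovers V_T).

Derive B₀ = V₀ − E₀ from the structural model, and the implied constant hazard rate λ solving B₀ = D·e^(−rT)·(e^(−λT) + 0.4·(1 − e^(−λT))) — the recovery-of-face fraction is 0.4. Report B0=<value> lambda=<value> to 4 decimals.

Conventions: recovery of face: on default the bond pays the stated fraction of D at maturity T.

B0=131.8234 lambda=0.0477

Work the structural quantities from V₀ = 312.7880 against face 205.1411:
d₁ = [ln(V₀/D) + (r + σ²/2)T] / (σ√T)
   = [ln(312.7880/205.1411) + (0.0494 + 0.5·0.3696²)·5.7876] / (0.3696·√5.7876)
   = [0.421828 + 0.681213] / 0.889163 = 1.240538
d₂ = d₁ − σ√T = 1.240538 − 0.889163 = 0.351375
N(d₁) = 0.892612,  N(d₂) = 0.637347,  e^(−rT) = 0.751332
E₀ = V₀·N(d₁) − D·e^(−rT)·N(d₂)
   = 312.7880·0.892612 − 205.1411·0.751332·0.637347 = 180.964587
B₀ = V₀ − E₀ = 312.7880 − 180.964587 = 131.823413
e^(−λT) = (B₀·e^(rT)/D − 0.4)/(1 − 0.4) = (131.8234·1.330969/205.1411 − 0.4)/0.6 = 0.75879848
λ = −ln(0.75879848)/5.7876 = 0.047691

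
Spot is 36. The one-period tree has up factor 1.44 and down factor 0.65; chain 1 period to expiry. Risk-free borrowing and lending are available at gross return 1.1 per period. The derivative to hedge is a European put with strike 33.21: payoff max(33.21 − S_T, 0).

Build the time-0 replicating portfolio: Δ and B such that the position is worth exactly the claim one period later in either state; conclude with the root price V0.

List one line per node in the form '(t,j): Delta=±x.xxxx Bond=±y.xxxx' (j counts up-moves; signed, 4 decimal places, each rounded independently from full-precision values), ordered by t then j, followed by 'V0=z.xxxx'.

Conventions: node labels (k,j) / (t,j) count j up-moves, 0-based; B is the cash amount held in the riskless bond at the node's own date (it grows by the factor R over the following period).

(0,0): Delta=-0.3449 Bond=16.2559
V0=3.8382

Arbitrage-free pricing uses the up-move probability p* = (R−d)/(u−d) = 0.5696, discounting each step at R = 1.1.
Expiry values: V(1,0)=9.8100, V(1,1)=0.0000
  t=0,j=0: stock 36.0000 → up 51.8400 (V=0.0000), down 23.4000 (V=9.8100). Price 3.8382; hedge Δ=-0.3449, bond B=16.2559.
As a check, the time-0 holding Δ(0,0)·S0 + B(0,0) comes to 3.8382 — exactly V0.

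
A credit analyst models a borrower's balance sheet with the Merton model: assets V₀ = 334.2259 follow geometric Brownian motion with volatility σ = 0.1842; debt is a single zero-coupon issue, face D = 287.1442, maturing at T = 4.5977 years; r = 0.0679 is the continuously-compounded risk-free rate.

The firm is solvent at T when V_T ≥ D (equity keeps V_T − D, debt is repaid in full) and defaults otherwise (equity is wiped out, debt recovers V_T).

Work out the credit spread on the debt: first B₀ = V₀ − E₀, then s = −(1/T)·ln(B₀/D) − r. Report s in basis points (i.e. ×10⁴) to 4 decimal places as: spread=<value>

spread=64.0919

Equity is a call on the firm's assets struck at D = 287.1442:
d₁ = [ln(V₀/D) + (r + σ²/2)T] / (σ√T)
   = [ln(334.2259/287.1442) + (0.0679 + 0.5·0.1842²)·4.5977] / (0.1842·√4.5977)
   = [0.151833 + 0.390183] / 0.394966 = 1.372309
d₂ = d₁ − σ√T = 1.372309 − 0.394966 = 0.977342
N(d₁) = 0.915016,  N(d₂) = 0.835800,  e^(−rT) = 0.731847
E₀ = V₀·N(d₁) − D·e^(−rT)·N(d₂)
   = 334.2259·0.915016 − 287.1442·0.731847·0.835800 = 130.182408
B₀ = V₀ − E₀ = 334.2259 − 130.182408 = 204.043492
spread = −(1/T)·ln(B₀/D) − r = −(1/4.5977)·ln(204.043492/287.1442) − 0.0679 = 0.00640919
in basis points: 0.00640919 × 10⁴ = 64.0919 bp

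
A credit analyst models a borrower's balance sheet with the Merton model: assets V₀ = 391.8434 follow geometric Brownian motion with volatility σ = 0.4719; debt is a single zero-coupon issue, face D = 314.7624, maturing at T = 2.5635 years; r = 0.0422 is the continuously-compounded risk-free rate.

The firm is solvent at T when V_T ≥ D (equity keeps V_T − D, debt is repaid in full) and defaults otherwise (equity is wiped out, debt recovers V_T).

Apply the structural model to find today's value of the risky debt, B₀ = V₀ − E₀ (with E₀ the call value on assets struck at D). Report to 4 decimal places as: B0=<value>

B0=229.2605

Work the structural quantities from V₀ = 391.8434 against face 314.7624:
d₁ = [ln(V₀/D) + (r + σ²/2)T] / (σ√T)
   = [ln(391.8434/314.7624) + (0.0422 + 0.5·0.4719²)·2.5635] / (0.4719·√2.5635)
   = [0.219044 + 0.393612] / 0.755556 = 0.810868
d₂ = d₁ − σ√T = 0.810868 − 0.755556 = 0.055312
N(d₁) = 0.791279,  N(d₂) = 0.522055,  e^(−rT) = 0.897466
E₀ = V₀·N(d₁) − D·e^(−rT)·N(d₂)
   = 391.8434·0.791279 − 314.7624·0.897466·0.522055 = 162.582926
B₀ = V₀ − E₀ = 391.8434 − 162.582926 = 229.260474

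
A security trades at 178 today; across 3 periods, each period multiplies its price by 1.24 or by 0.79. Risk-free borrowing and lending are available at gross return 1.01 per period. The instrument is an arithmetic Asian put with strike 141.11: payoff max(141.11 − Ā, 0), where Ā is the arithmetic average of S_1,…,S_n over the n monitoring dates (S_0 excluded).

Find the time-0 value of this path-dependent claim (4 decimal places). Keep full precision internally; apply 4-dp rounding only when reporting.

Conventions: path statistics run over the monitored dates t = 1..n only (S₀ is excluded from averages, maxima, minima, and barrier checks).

No-arbitrage gives p* = (R−d)/(u−d) = 0.4889: enumerate every path, weight its payoff by its p*-probability, and discount by R^3.
Enumerate all 2^3 = 8 price paths (U = up ×1.24, D = down ×0.79); each path with k up-moves has probability p*^k·(1−p*)^(3−k).
DDD: Ā=113.1569, payoff=27.9531, prob=0.133520
UDD: Ā=177.6134, payoff=0.0000, prob=0.127715
DUD: Ā=150.9134, payoff=0.0000, prob=0.127715
UUD: Ā=236.8767, payoff=0.0000, prob=0.122162
DDU: Ā=129.8204, payoff=11.2896, prob=0.127715
UDU: Ā=203.7687, payoff=0.0000, prob=0.122162
DUU: Ā=177.0687, payoff=0.0000, prob=0.122162
UUU: Ā=277.9306, payoff=0.0000, prob=0.116850
Price = Σ prob·payoff / R^3 = 5.174143 / 1.030301 = 5.0220

price = 5.0220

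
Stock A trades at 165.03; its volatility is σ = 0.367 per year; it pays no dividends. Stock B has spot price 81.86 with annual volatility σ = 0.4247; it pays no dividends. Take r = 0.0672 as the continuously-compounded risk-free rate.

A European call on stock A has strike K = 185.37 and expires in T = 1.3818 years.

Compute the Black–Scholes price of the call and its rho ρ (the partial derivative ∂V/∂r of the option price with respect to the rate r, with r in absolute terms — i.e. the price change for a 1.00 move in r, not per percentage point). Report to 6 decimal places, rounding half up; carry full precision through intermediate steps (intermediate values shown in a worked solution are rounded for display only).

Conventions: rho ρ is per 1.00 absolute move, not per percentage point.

price = 26.607440
ρ = 91.884810

σ√T = 0.367·√1.3818 = 0.431408
d₁ = (ln(S/K) + (r+σ²/2)T) / (σ√T) = (ln(165.03/185.37) + (0.0672+0.367²/2)·1.3818) / 0.431408 = (-0.116227 + 0.185914) / 0.431408 = 0.161534
d₂ = d₁ − σ√T = 0.161534 − 0.431408 = -0.269875
e^{−rT} = 0.911324
N(d₁) = 0.564163,  N(d₂) = 0.393628
Call price V = S·N(d₁) − K·e^{−rT}·N(d₂) = 93.103902 − 66.496461 = 26.607440
ρ = K·T·e^{−rT}·N(d₂) = 91.884810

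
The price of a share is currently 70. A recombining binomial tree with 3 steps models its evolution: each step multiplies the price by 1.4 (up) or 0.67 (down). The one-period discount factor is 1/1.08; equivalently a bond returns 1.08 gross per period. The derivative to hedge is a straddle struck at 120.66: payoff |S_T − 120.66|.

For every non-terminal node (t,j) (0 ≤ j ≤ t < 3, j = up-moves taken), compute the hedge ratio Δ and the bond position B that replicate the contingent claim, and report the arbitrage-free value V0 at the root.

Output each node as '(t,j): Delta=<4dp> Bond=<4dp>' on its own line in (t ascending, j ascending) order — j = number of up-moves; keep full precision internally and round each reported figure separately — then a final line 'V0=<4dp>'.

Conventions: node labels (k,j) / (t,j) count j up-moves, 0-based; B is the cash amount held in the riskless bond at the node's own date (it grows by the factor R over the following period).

(0,0): Delta=-0.2440 Bond=62.9552
(1,0): Delta=-1.0000 Bond=103.4465
(1,1): Delta=0.0383 Bond=40.3195
(2,0): Delta=-1.0000 Bond=111.7222
(2,1): Delta=-1.0000 Bond=111.7222
(2,2): Delta=0.4262 Bond=-9.6664
V0=45.8729

The replicating-portfolio and risk-neutral prices coincide; use p* = (1.08−0.67)/(1.4−0.67) = 0.5616 for the latter.
At maturity the claim pays: V(3,0)=99.6066, V(3,1)=76.6678, V(3,2)=28.7360, V(3,3)=71.4200
(2,0): S=31.4230. Δ = (V_up−V_dn)/(S_up−S_dn) = (76.6678−99.6066)/(43.9922−21.0534) = -1.0000. V = [p*·76.6678 + (1−p*)·99.6066]/1.08 = 80.2992. B = V − Δ·S = 111.7222.
(2,1): S=65.6600. Δ = (V_up−V_dn)/(S_up−S_dn) = (28.7360−76.6678)/(91.9240−43.9922) = -1.0000. V = [p*·28.7360 + (1−p*)·76.6678]/1.08 = 46.0622. B = V − Δ·S = 111.7222.
(2,2): S=137.2000. Δ = (V_up−V_dn)/(S_up−S_dn) = (71.4200−28.7360)/(192.0800−91.9240) = 0.4262. V = [p*·71.4200 + (1−p*)·28.7360]/1.08 = 48.8048. B = V − Δ·S = -9.6664.
(1,0): S=46.9000. Δ = (V_up−V_dn)/(S_up−S_dn) = (46.0622−80.2992)/(65.6600−31.4230) = -1.0000. V = [p*·46.0622 + (1−p*)·80.2992]/1.08 = 56.5465. B = V − Δ·S = 103.4465.
(1,1): S=98.0000. Δ = (V_up−V_dn)/(S_up−S_dn) = (48.8048−46.0622)/(137.2000−65.6600) = 0.0383. V = [p*·48.8048 + (1−p*)·46.0622]/1.08 = 44.0765. B = V − Δ·S = 40.3195.
(0,0): S=70.0000. Δ = (V_up−V_dn)/(S_up−S_dn) = (44.0765−56.5465)/(98.0000−46.9000) = -0.2440. V = [p*·44.0765 + (1−p*)·56.5465]/1.08 = 45.8729. B = V − Δ·S = 62.9552.
Verification: the root portfolio costs Δ(0,0)·S0 + B(0,0) = 45.8729, matching V0.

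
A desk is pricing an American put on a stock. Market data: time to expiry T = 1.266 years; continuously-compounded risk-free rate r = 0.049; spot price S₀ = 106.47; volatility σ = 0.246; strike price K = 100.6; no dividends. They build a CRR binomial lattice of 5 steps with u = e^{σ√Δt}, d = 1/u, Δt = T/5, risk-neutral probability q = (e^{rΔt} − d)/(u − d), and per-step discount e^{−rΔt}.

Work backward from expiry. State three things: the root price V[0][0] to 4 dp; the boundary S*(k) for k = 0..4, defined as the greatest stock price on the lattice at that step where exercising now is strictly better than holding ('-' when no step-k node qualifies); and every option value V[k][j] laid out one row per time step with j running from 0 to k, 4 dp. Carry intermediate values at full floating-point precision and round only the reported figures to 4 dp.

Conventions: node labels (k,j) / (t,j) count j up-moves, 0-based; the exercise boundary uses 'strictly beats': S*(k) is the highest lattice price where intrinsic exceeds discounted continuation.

price = 6.8839
boundary = - - - 73.4430 83.1207
tree:
6.8839
11.3209 2.9438
17.9625 5.4472 0.6980
27.1570 9.8863 1.4705 0.0000
35.7080 17.4793 3.0979 0.0000 0.0000
43.2634 27.1570 6.5263 0.0000 0.0000 0.0000

params: Δt=0.25320 u=1.13177 d=0.88357 q=0.51939 e^(-rΔt)=0.98767
t_5 payoffs: 43.2634 27.1570 6.5263 0.0000 0.0000 0.0000
t_4: node(4,0) S=64.8920 payoff=35.7080 vs cont=34.4676 → 35.7080 [stop]  node(4,1) S=83.1207 payoff=17.4793 vs cont=16.2389 → 17.4793 [stop]  node(4,2) S=106.4700 payoff=0.0000 vs cont=3.0979 → 3.0979 [wait]  node(4,3) S=136.3783 payoff=0.0000 vs cont=0.0000 → 0.0000 [wait]  node(4,4) S=174.6881 payoff=0.0000 vs cont=0.0000 → 0.0000 [wait]  ⇒ S*(4)=83.1207
t_3: node(3,0) S=73.4430 payoff=27.1570 vs cont=25.9166 → 27.1570 [stop]  node(3,1) S=94.0737 payoff=6.5263 vs cont=9.8863 → 9.8863 [wait]  node(3,2) S=120.4998 payoff=0.0000 vs cont=1.4705 → 1.4705 [wait]  node(3,3) S=154.3492 payoff=0.0000 vs cont=0.0000 → 0.0000 [wait]  ⇒ S*(3)=73.4430
t_2: node(2,0) S=83.1207 payoff=17.4793 vs cont=17.9625 → 17.9625 [wait]  node(2,1) S=106.4700 payoff=0.0000 vs cont=5.4472 → 5.4472 [wait]  node(2,2) S=136.3783 payoff=0.0000 vs cont=0.6980 → 0.6980 [wait]  ⇒ S*(2)=-
t_1: node(1,0) S=94.0737 payoff=6.5263 vs cont=11.3209 → 11.3209 [wait]  node(1,1) S=120.4998 payoff=0.0000 vs cont=2.9438 → 2.9438 [wait]  ⇒ S*(1)=-
t_0: node(0,0) S=106.4700 payoff=0.0000 vs cont=6.8839 → 6.8839 [wait]  ⇒ S*(0)=-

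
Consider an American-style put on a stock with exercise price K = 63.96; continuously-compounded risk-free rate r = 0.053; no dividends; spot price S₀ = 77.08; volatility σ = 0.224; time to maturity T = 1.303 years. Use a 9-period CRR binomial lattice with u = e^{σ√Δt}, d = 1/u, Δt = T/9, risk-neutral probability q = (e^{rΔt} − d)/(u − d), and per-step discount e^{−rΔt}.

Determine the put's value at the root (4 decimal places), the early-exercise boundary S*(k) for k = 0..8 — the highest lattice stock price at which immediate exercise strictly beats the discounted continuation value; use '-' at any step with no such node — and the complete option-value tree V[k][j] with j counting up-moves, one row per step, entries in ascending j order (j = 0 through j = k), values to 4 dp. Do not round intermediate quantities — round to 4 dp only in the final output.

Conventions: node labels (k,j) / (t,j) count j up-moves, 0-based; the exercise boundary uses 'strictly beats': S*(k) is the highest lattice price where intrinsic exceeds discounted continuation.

Δt=0.14478, u=1.08897, d=0.91830, q=0.52384, disc=e^(-rΔt)=0.99236
k=9 terminal: V=max(K-S,0) → 28.1666 21.5143 13.6257 4.2709 0.0000 0.0000 0.0000 0.0000 0.0000 0.0000
k=8: j=0 S=38.9779 intr=24.9821 cont=24.4932 V=24.9821[EX]; j=1 S=46.2220 intr=17.7380 cont=17.2491 V=17.7380[EX]; j=2 S=54.8125 intr=9.1475 cont=8.6586 V=9.1475[EX]; j=3 S=64.9996 intr=0.0000 cont=2.0181 V=2.0181[hold]; j=4 S=77.0800 intr=0.0000 cont=0.0000 V=0.0000[hold]; j=5 S=91.4056 intr=0.0000 cont=0.0000 V=0.0000[hold]; j=6 S=108.3936 intr=0.0000 cont=0.0000 V=0.0000[hold]; j=7 S=128.5389 intr=0.0000 cont=0.0000 V=0.0000[hold]; j=8 S=152.4283 intr=0.0000 cont=0.0000 V=0.0000[hold]  S*(8)=54.8125
k=7: j=0 S=42.4457 intr=21.5143 cont=21.0254 V=21.5143[EX]; j=1 S=50.3343 intr=13.6257 cont=13.1368 V=13.6257[EX]; j=2 S=59.6891 intr=4.2709 cont=5.3715 V=5.3715[hold]; j=3 S=70.7826 intr=0.0000 cont=0.9536 V=0.9536[hold]; j=4 S=83.9377 intr=0.0000 cont=0.0000 V=0.0000[hold]; j=5 S=99.5378 intr=0.0000 cont=0.0000 V=0.0000[hold]; j=6 S=118.0372 intr=0.0000 cont=0.0000 V=0.0000[hold]; j=7 S=139.9748 intr=0.0000 cont=0.0000 V=0.0000[hold]  S*(7)=50.3343
k=6: j=0 S=46.2220 intr=17.7380 cont=17.2491 V=17.7380[EX]; j=1 S=54.8125 intr=9.1475 cont=9.2307 V=9.2307[hold]; j=2 S=64.9996 intr=0.0000 cont=3.0338 V=3.0338[hold]; j=3 S=77.0800 intr=0.0000 cont=0.4506 V=0.4506[hold]; j=4 S=91.4056 intr=0.0000 cont=0.0000 V=0.0000[hold]; j=5 S=108.3936 intr=0.0000 cont=0.0000 V=0.0000[hold]; j=6 S=128.5389 intr=0.0000 cont=0.0000 V=0.0000[hold]  S*(6)=46.2220
k=5: j=0 S=50.3343 intr=13.6257 cont=13.1800 V=13.6257[EX]; j=1 S=59.6891 intr=4.2709 cont=5.9388 V=5.9388[hold]; j=2 S=70.7826 intr=0.0000 cont=1.6678 V=1.6678[hold]; j=3 S=83.9377 intr=0.0000 cont=0.2129 V=0.2129[hold]; j=4 S=99.5378 intr=0.0000 cont=0.0000 V=0.0000[hold]; j=5 S=118.0372 intr=0.0000 cont=0.0000 V=0.0000[hold]  S*(5)=50.3343
k=4: j=0 S=54.8125 intr=9.1475 cont=9.5256 V=9.5256[hold]; j=1 S=64.9996 intr=0.0000 cont=3.6732 V=3.6732[hold]; j=2 S=77.0800 intr=0.0000 cont=0.8987 V=0.8987[hold]; j=3 S=91.4056 intr=0.0000 cont=0.1006 V=0.1006[hold]; j=4 S=108.3936 intr=0.0000 cont=0.0000 V=0.0000[hold]  S*(4)=-
k=3: j=0 S=59.6891 intr=4.2709 cont=6.4105 V=6.4105[hold]; j=1 S=70.7826 intr=0.0000 cont=2.2029 V=2.2029[hold]; j=2 S=83.9377 intr=0.0000 cont=0.4770 V=0.4770[hold]; j=3 S=99.5378 intr=0.0000 cont=0.0475 V=0.0475[hold]  S*(3)=-
k=2: j=0 S=64.9996 intr=0.0000 cont=4.1742 V=4.1742[hold]; j=1 S=77.0800 intr=0.0000 cont=1.2889 V=1.2889[hold]; j=2 S=91.4056 intr=0.0000 cont=0.2501 V=0.2501[hold]  S*(2)=-
k=1: j=0 S=70.7826 intr=0.0000 cont=2.6424 V=2.6424[hold]; j=1 S=83.9377 intr=0.0000 cont=0.7390 V=0.7390[hold]  S*(1)=-
k=0: j=0 S=77.0800 intr=0.0000 cont=1.6328 V=1.6328[hold]  S*(0)=-

price = 1.6328
boundary = - - - - - 50.3343 46.2220 50.3343 54.8125
tree:
1.6328
2.6424 0.7390
4.1742 1.2889 0.2501
6.4105 2.2029 0.4770 0.0475
9.5256 3.6732 0.8987 0.1006 0.0000
13.6257 5.9388 1.6678 0.2129 0.0000 0.0000
17.7380 9.2307 3.0338 0.4506 0.0000 0.0000 0.0000
21.5143 13.6257 5.3715 0.9536 0.0000 0.0000 0.0000 0.0000
24.9821 17.7380 9.1475 2.0181 0.0000 0.0000 0.0000 0.0000 0.0000
28.1666 21.5143 13.6257 4.2709 0.0000 0.0000 0.0000 0.0000 0.0000 0.0000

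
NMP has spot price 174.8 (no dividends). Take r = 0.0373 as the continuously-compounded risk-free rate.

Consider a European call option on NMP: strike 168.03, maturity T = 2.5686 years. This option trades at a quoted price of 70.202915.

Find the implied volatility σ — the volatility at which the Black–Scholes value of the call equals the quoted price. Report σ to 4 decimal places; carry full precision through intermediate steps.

At σ = 0.5796 the Black–Scholes value reproduces the quote:
σ√T = 0.5796·√2.5686 = 0.928916
d₁ = (ln(S/K) + (r+σ²/2)T) / (σ√T) = (ln(174.8/168.03) + (0.0373+0.5796²/2)·2.5686) / 0.928916 = (0.039500 + 0.527252) / 0.928916 = 0.610121
d₂ = d₁ − σ√T = 0.610121 − 0.928916 = -0.318795
e^{−rT} = 0.908638
N(d₁) = 0.729109,  N(d₂) = 0.374941
V = S·N(d₁) − K·e^{−rT}·N(d₂) = 127.448292 − 57.245377 = 70.202915 (the observed quote) — the price is monotone increasing in volatility, hence this σ is the only solution

sigma = 0.5796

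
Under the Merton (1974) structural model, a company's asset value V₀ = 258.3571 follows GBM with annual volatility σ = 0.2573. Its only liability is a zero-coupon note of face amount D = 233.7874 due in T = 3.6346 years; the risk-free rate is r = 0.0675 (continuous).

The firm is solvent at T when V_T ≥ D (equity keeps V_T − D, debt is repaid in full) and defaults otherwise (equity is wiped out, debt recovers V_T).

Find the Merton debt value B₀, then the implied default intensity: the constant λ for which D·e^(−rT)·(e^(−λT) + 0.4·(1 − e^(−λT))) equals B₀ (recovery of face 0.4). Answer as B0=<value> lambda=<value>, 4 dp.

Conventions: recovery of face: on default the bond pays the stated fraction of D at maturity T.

B0=168.0431 lambda=0.0401

Equity is a call on the firm's assets struck at D = 233.7874:
d₁ = [ln(V₀/D) + (r + σ²/2)T] / (σ√T)
   = [ln(258.3571/233.7874) + (0.0675 + 0.5·0.2573²)·3.6346] / (0.2573·√3.6346)
   = [0.099931 + 0.365647] / 0.490533 = 0.949126
d₂ = d₁ − σ√T = 0.949126 − 0.490533 = 0.458593
N(d₁) = 0.828722,  N(d₂) = 0.676737,  e^(−rT) = 0.782442
E₀ = V₀·N(d₁) − D·e^(−rT)·N(d₂)
   = 258.3571·0.828722 − 233.7874·0.782442·0.676737 = 90.314009
B₀ = V₀ − E₀ = 258.3571 − 90.314009 = 168.043091
e^(−λT) = (B₀·e^(rT)/D − 0.4)/(1 − 0.4) = (168.0431·1.278050/233.7874 − 0.4)/0.6 = 0.86440735
λ = −ln(0.86440735)/3.6346 = 0.040090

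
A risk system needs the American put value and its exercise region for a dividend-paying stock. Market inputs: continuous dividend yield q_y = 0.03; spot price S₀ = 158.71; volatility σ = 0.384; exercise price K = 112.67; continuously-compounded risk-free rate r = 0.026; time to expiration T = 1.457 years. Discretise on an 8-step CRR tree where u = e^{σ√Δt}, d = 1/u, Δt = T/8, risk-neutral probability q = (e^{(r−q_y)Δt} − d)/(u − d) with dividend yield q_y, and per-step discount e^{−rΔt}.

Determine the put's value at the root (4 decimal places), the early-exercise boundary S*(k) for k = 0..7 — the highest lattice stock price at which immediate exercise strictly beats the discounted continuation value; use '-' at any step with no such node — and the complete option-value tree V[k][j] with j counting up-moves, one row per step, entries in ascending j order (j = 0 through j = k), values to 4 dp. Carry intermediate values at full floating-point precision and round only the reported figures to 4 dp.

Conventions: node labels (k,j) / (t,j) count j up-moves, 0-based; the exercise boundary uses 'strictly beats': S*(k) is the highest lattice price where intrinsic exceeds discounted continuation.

price = 7.5166
boundary = - - - - - 69.9442 59.3719 69.9442
tree:
7.5166
11.2767 3.1254
16.5323 5.1471 0.7549
23.5628 8.3474 1.3967 0.0000
32.4290 13.2692 2.5840 0.0000 0.0000
42.7258 20.5268 4.7805 0.0000 0.0000 0.0000
53.2981 30.5351 8.8442 0.0000 0.0000 0.0000 0.0000
62.2723 42.7258 16.3622 0.0000 0.0000 0.0000 0.0000 0.0000
69.8901 53.2981 30.2710 0.0000 0.0000 0.0000 0.0000 0.0000 0.0000

Δt=0.18213, u=1.17807, d=0.84885, q=0.45691, disc=e^(-rΔt)=0.99528
k=8 terminal: V=max(K-S,0) → 69.8901 53.2981 30.2710 0.0000 0.0000 0.0000 0.0000 0.0000 0.0000
k=7: j=0 S=50.3977 intr=62.2723 cont=62.0147 V=62.2723[EX]; j=1 S=69.9442 intr=42.7258 cont=42.5747 V=42.7258[EX]; j=2 S=97.0717 intr=15.5983 cont=16.3622 V=16.3622[hold]; j=3 S=134.7205 intr=0.0000 cont=0.0000 V=0.0000[hold]; j=4 S=186.9713 intr=0.0000 cont=0.0000 V=0.0000[hold]; j=5 S=259.4872 intr=0.0000 cont=0.0000 V=0.0000[hold]; j=6 S=360.1281 intr=0.0000 cont=0.0000 V=0.0000[hold]; j=7 S=499.8022 intr=0.0000 cont=0.0000 V=0.0000[hold]  S*(7)=69.9442
k=6: j=0 S=59.3719 intr=53.2981 cont=53.0893 V=53.2981[EX]; j=1 S=82.3990 intr=30.2710 cont=30.5351 V=30.5351[hold]; j=2 S=114.3571 intr=0.0000 cont=8.8442 V=8.8442[hold]; j=3 S=158.7100 intr=0.0000 cont=0.0000 V=0.0000[hold]; j=4 S=220.2649 intr=0.0000 cont=0.0000 V=0.0000[hold]; j=5 S=305.6937 intr=0.0000 cont=0.0000 V=0.0000[hold]; j=6 S=424.2556 intr=0.0000 cont=0.0000 V=0.0000[hold]  S*(6)=59.3719
k=5: j=0 S=69.9442 intr=42.7258 cont=42.6948 V=42.7258[EX]; j=1 S=97.0717 intr=15.5983 cont=20.5268 V=20.5268[hold]; j=2 S=134.7205 intr=0.0000 cont=4.7805 V=4.7805[hold]; j=3 S=186.9713 intr=0.0000 cont=0.0000 V=0.0000[hold]; j=4 S=259.4872 intr=0.0000 cont=0.0000 V=0.0000[hold]; j=5 S=360.1281 intr=0.0000 cont=0.0000 V=0.0000[hold]  S*(5)=69.9442
k=4: j=0 S=82.3990 intr=30.2710 cont=32.4290 V=32.4290[hold]; j=1 S=114.3571 intr=0.0000 cont=13.2692 V=13.2692[hold]; j=2 S=158.7100 intr=0.0000 cont=2.5840 V=2.5840[hold]; j=3 S=220.2649 intr=0.0000 cont=0.0000 V=0.0000[hold]; j=4 S=305.6937 intr=0.0000 cont=0.0000 V=0.0000[hold]  S*(4)=-
k=3: j=0 S=97.0717 intr=15.5983 cont=23.5628 V=23.5628[hold]; j=1 S=134.7205 intr=0.0000 cont=8.3474 V=8.3474[hold]; j=2 S=186.9713 intr=0.0000 cont=1.3967 V=1.3967[hold]; j=3 S=259.4872 intr=0.0000 cont=0.0000 V=0.0000[hold]  S*(3)=-
k=2: j=0 S=114.3571 intr=0.0000 cont=16.5323 V=16.5323[hold]; j=1 S=158.7100 intr=0.0000 cont=5.1471 V=5.1471[hold]; j=2 S=220.2649 intr=0.0000 cont=0.7549 V=0.7549[hold]  S*(2)=-
k=1: j=0 S=134.7205 intr=0.0000 cont=11.2767 V=11.2767[hold]; j=1 S=186.9713 intr=0.0000 cont=3.1254 V=3.1254[hold]  S*(1)=-
k=0: j=0 S=158.7100 intr=0.0000 cont=7.5166 V=7.5166[hold]  S*(0)=-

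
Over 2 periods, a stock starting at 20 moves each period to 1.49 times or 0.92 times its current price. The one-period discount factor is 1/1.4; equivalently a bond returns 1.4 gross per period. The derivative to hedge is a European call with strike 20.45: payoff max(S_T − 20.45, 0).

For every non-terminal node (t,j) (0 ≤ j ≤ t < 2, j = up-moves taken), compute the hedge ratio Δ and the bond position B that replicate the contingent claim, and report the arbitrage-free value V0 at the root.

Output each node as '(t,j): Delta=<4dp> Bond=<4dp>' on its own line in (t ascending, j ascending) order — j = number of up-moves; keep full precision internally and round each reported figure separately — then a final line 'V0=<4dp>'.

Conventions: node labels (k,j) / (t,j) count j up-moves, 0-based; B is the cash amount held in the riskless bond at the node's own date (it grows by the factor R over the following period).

Risk-neutral probability p* = (R−d)/(u−d) = (1.4−0.92)/(1.49−0.92) = 0.8421.
Terminal payoffs: V(2,0)=0.0000, V(2,1)=6.9660, V(2,2)=23.9520
(1,0): S=18.4000. Δ = (V_up−V_dn)/(S_up−S_dn) = (6.9660−0.0000)/(27.4160−16.9280) = 0.6642. V = [p*·6.9660 + (1−p*)·0.0000]/1.4 = 4.1901. B = V − Δ·S = -8.0310.
(1,1): S=29.8000. Δ = (V_up−V_dn)/(S_up−S_dn) = (23.9520−6.9660)/(44.4020−27.4160) = 1.0000. V = [p*·23.9520 + (1−p*)·6.9660]/1.4 = 15.1929. B = V − Δ·S = -14.6071.
(0,0): S=20.0000. Δ = (V_up−V_dn)/(S_up−S_dn) = (15.1929−4.1901)/(29.8000−18.4000) = 0.9652. V = [p*·15.1929 + (1−p*)·4.1901]/1.4 = 9.6111. B = V − Δ·S = -9.6920.
As a check, the time-0 holding Δ(0,0)·S0 + B(0,0) comes to 9.6111 — exactly V0.

(0,0): Delta=0.9652 Bond=-9.6920
(1,0): Delta=0.6642 Bond=-8.0310
(1,1): Delta=1.0000 Bond=-14.6071
V0=9.6111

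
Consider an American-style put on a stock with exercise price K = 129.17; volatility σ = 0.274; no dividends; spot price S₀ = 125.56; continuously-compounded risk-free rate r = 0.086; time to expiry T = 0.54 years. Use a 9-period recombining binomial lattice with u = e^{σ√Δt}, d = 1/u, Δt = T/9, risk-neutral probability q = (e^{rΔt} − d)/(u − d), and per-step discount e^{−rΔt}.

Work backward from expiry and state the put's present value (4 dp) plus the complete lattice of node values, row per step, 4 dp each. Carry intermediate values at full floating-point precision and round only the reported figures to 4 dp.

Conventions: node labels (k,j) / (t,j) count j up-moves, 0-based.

Δt=0.06000, u=1.06942, d=0.93509, q=0.52174, disc=e^(-rΔt)=0.99485
k=9 terminal: V=max(K-S,0) → 60.5393 50.6800 39.4042 26.5087 11.7605 0.0000 0.0000 0.0000 0.0000 0.0000
k=8: j=0 S=73.3950 intr=55.7750 cont=55.1102 V=55.7750[EX]; j=1 S=83.9388 intr=45.2312 cont=44.5664 V=45.2312[EX]; j=2 S=95.9973 intr=33.1727 cont=32.5079 V=33.1727[EX]; j=3 S=109.7881 intr=19.3819 cont=18.7171 V=19.3819[EX]; j=4 S=125.5600 intr=3.6100 cont=5.5957 V=5.5957[hold]; j=5 S=143.5977 intr=0.0000 cont=0.0000 V=0.0000[hold]; j=6 S=164.2267 intr=0.0000 cont=0.0000 V=0.0000[hold]; j=7 S=187.8192 intr=0.0000 cont=0.0000 V=0.0000[hold]; j=8 S=214.8010 intr=0.0000 cont=0.0000 V=0.0000[hold]
k=7: j=0 S=78.4900 intr=50.6800 cont=50.0152 V=50.6800[EX]; j=1 S=89.7658 intr=39.4042 cont=38.7394 V=39.4042[EX]; j=2 S=102.6613 intr=26.5087 cont=25.8439 V=26.5087[EX]; j=3 S=117.4095 intr=11.7605 cont=12.1264 V=12.1264[hold]; j=4 S=134.2763 intr=0.0000 cont=2.6624 V=2.6624[hold]; j=5 S=153.5662 intr=0.0000 cont=0.0000 V=0.0000[hold]; j=6 S=175.6272 intr=0.0000 cont=0.0000 V=0.0000[hold]; j=7 S=200.8575 intr=0.0000 cont=0.0000 V=0.0000[hold]
k=6: j=0 S=83.9388 intr=45.2312 cont=44.5664 V=45.2312[EX]; j=1 S=95.9973 intr=33.1727 cont=32.5079 V=33.1727[EX]; j=2 S=109.7881 intr=19.3819 cont=18.9070 V=19.3819[EX]; j=3 S=125.5600 intr=3.6100 cont=7.1517 V=7.1517[hold]; j=4 S=143.5977 intr=0.0000 cont=1.2668 V=1.2668[hold]; j=5 S=164.2267 intr=0.0000 cont=0.0000 V=0.0000[hold]; j=6 S=187.8192 intr=0.0000 cont=0.0000 V=0.0000[hold]
k=5: j=0 S=89.7658 intr=39.4042 cont=38.7394 V=39.4042[EX]; j=1 S=102.6613 intr=26.5087 cont=25.8439 V=26.5087[EX]; j=2 S=117.4095 intr=11.7605 cont=12.9340 V=12.9340[hold]; j=3 S=134.2763 intr=0.0000 cont=4.0603 V=4.0603[hold]; j=4 S=153.5662 intr=0.0000 cont=0.6027 V=0.6027[hold]; j=5 S=175.6272 intr=0.0000 cont=0.0000 V=0.0000[hold]
k=4: j=0 S=95.9973 intr=33.1727 cont=32.5079 V=33.1727[EX]; j=1 S=109.7881 intr=19.3819 cont=19.3263 V=19.3819[EX]; j=2 S=125.5600 intr=3.6100 cont=8.2615 V=8.2615[hold]; j=3 S=143.5977 intr=0.0000 cont=2.2447 V=2.2447[hold]; j=4 S=164.2267 intr=0.0000 cont=0.2868 V=0.2868[hold]
k=3: j=0 S=102.6613 intr=26.5087 cont=25.8439 V=26.5087[EX]; j=1 S=117.4095 intr=11.7605 cont=13.5101 V=13.5101[hold]; j=2 S=134.2763 intr=0.0000 cont=5.0960 V=5.0960[hold]; j=3 S=153.5662 intr=0.0000 cont=1.2169 V=1.2169[hold]
k=2: j=0 S=109.7881 intr=19.3819 cont=19.6253 V=19.6253[hold]; j=1 S=125.5600 intr=3.6100 cont=9.0732 V=9.0732[hold]; j=2 S=143.5977 intr=0.0000 cont=3.0563 V=3.0563[hold]
k=1: j=0 S=117.4095 intr=11.7605 cont=14.0472 V=14.0472[hold]; j=1 S=134.2763 intr=0.0000 cont=5.9034 V=5.9034[hold]
k=0: j=0 S=125.5600 intr=3.6100 cont=9.7478 V=9.7478[hold]

price = 9.7478
tree:
9.7478
14.0472 5.9034
19.6253 9.0732 3.0563
26.5087 13.5101 5.0960 1.2169
33.1727 19.3819 8.2615 2.2447 0.2868
39.4042 26.5087 12.9340 4.0603 0.6027 0.0000
45.2312 33.1727 19.3819 7.1517 1.2668 0.0000 0.0000
50.6800 39.4042 26.5087 12.1264 2.6624 0.0000 0.0000 0.0000
55.7750 45.2312 33.1727 19.3819 5.5957 0.0000 0.0000 0.0000 0.0000
60.5393 50.6800 39.4042 26.5087 11.7605 0.0000 0.0000 0.0000 0.0000 0.0000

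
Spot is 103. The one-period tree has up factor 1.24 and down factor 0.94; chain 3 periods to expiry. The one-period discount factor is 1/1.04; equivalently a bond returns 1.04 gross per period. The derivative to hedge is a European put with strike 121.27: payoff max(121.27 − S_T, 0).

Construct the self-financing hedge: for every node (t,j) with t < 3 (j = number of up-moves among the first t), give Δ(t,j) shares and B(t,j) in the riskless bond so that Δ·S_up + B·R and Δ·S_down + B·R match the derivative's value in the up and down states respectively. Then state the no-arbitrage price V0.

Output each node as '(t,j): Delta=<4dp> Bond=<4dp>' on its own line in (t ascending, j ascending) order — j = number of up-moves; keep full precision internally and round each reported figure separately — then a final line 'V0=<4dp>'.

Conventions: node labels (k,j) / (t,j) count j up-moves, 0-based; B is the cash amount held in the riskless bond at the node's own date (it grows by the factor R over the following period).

No-arbitrage ⇒ martingale measure with p* = (R−d)/(u−d) = 0.3333.
Terminal payoffs: V(3,0)=35.7198, V(3,1)=8.4166, V(3,2)=0.0000, V(3,3)=0.0000
(2,0): S=91.0108. Δ = (V_up−V_dn)/(S_up−S_dn) = (8.4166−35.7198)/(112.8534−85.5502) = -1.0000. V = [p*·8.4166 + (1−p*)·35.7198]/1.04 = 25.5950. B = V − Δ·S = 116.6058.
(2,1): S=120.0568. Δ = (V_up−V_dn)/(S_up−S_dn) = (0.0000−8.4166)/(148.8704−112.8534) = -0.2337. V = [p*·0.0000 + (1−p*)·8.4166]/1.04 = 5.3953. B = V − Δ·S = 33.4506.
(2,2): S=158.3728. Δ = (V_up−V_dn)/(S_up−S_dn) = (0.0000−0.0000)/(196.3823−148.8704) = 0.0000. V = [p*·0.0000 + (1−p*)·0.0000]/1.04 = 0.0000. B = V − Δ·S = 0.0000.
(1,0): S=96.8200. Δ = (V_up−V_dn)/(S_up−S_dn) = (5.3953−25.5950)/(120.0568−91.0108) = -0.6954. V = [p*·5.3953 + (1−p*)·25.5950]/1.04 = 18.1363. B = V − Δ·S = 85.4686.
(1,1): S=127.7200. Δ = (V_up−V_dn)/(S_up−S_dn) = (0.0000−5.3953)/(158.3728−120.0568) = -0.1408. V = [p*·0.0000 + (1−p*)·5.3953]/1.04 = 3.4585. B = V − Δ·S = 21.4427.
(0,0): S=103.0000. Δ = (V_up−V_dn)/(S_up−S_dn) = (3.4585−18.1363)/(127.7200−96.8200) = -0.4750. V = [p*·3.4585 + (1−p*)·18.1363]/1.04 = 12.7343. B = V − Δ·S = 61.6603.
Sanity check at the root: Δ(0,0)·S0 + B(0,0) reproduces V0 = 12.7343.

(0,0): Delta=-0.4750 Bond=61.6603
(1,0): Delta=-0.6954 Bond=85.4686
(1,1): Delta=-0.1408 Bond=21.4427
(2,0): Delta=-1.0000 Bond=116.6058
(2,1): Delta=-0.2337 Bond=33.4506
(2,2): Delta=0.0000 Bond=0.0000
V0=12.7343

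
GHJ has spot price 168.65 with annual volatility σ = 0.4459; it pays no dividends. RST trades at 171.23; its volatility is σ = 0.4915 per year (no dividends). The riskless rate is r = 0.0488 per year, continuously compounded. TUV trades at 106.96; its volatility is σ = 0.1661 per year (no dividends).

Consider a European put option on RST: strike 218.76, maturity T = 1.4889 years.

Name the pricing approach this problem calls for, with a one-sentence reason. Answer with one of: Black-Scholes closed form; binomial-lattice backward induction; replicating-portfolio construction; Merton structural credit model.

framework: Black-Scholes closed form

Key observation: the instrument is a plain European put (strike 218.76) on a lognormal asset; the exact continuous-time formula applies directly.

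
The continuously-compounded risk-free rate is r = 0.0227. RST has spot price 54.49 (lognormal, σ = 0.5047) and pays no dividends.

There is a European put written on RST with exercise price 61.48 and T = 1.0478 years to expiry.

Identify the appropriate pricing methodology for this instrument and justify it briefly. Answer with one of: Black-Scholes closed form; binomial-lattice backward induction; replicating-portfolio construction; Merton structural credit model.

Key observation: a European-exercise option on RST struck at 61.48 — a GBM underlying with constant parameters — admits an analytic price: the data contain no early exercise, no discrete tree, no debt structure.

framework: Black-Scholes closed form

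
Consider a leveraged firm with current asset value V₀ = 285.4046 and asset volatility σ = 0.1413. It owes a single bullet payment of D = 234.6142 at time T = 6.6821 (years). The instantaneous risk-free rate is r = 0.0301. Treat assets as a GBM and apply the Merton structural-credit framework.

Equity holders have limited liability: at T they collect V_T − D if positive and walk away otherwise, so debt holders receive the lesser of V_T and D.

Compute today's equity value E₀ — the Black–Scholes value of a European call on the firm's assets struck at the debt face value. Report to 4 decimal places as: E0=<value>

E0=99.4863

Apply the equity-as-call identities (strike 234.6142, horizon 6.6821 years):
d₁ = [ln(V₀/D) + (r + σ²/2)T] / (σ√T)
   = [ln(285.4046/234.6142) + (0.0301 + 0.5·0.1413²)·6.6821] / (0.1413·√6.6821)
   = [0.195965 + 0.267838] / 0.365257 = 1.269799
d₂ = d₁ − σ√T = 1.269799 − 0.365257 = 0.904542
N(d₁) = 0.897922,  N(d₂) = 0.817146,  e^(−rT) = 0.817805
E₀ = V₀·N(d₁) − D·e^(−rT)·N(d₂)
   = 285.4046·0.897922 − 234.6142·0.817805·0.817146 = 99.486311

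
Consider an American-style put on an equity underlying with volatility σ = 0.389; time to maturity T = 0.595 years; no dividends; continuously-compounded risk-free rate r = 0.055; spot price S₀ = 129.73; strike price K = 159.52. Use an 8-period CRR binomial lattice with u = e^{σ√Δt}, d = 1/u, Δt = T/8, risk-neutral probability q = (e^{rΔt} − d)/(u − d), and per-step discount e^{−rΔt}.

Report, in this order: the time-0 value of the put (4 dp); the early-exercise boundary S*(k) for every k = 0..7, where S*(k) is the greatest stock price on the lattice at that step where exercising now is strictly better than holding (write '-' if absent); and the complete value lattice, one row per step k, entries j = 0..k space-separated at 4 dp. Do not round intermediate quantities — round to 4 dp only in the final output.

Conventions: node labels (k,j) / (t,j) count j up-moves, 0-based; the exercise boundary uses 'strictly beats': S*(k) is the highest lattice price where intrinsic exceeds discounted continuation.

price = 33.2002
boundary = - - 104.9287 116.6722 104.9287 116.6722 129.7300 144.2492
tree:
33.2002
43.3076 23.0729
54.5913 32.0538 14.0211
65.1528 42.8478 21.2104 6.7379
74.6512 54.5913 30.8876 11.4263 1.9684
83.1936 65.1528 42.8478 18.8340 3.8966 0.0000
90.8761 74.6512 54.5913 29.7900 7.7139 0.0000 0.0000
97.7854 83.1936 65.1528 42.8478 15.2708 0.0000 0.0000 0.0000
103.9992 90.8761 74.6512 54.5913 29.7900 0.0000 0.0000 0.0000 0.0000

Δt=0.07437, u=1.11192, d=0.89935, q=0.49279, disc=e^(-rΔt)=0.99592
k=8 terminal: V=max(K-S,0) → 103.9992 90.8761 74.6512 54.5913 29.7900 0.0000 0.0000 0.0000 0.0000
k=7: j=0 S=61.7346 intr=97.7854 cont=97.1342 V=97.7854[EX]; j=1 S=76.3264 intr=83.1936 cont=82.5424 V=83.1936[EX]; j=2 S=94.3672 intr=65.1528 cont=64.5016 V=65.1528[EX]; j=3 S=116.6722 intr=42.8478 cont=42.1966 V=42.8478[EX]; j=4 S=144.2492 intr=15.2708 cont=15.0482 V=15.2708[EX]; j=5 S=178.3445 intr=0.0000 cont=0.0000 V=0.0000[hold]; j=6 S=220.4986 intr=0.0000 cont=0.0000 V=0.0000[hold]; j=7 S=272.6165 intr=0.0000 cont=0.0000 V=0.0000[hold]  S*(7)=144.2492
k=6: j=0 S=68.6439 intr=90.8761 cont=90.2249 V=90.8761[EX]; j=1 S=84.8688 intr=74.6512 cont=74.0000 V=74.6512[EX]; j=2 S=104.9287 intr=54.5913 cont=53.9401 V=54.5913[EX]; j=3 S=129.7300 intr=29.7900 cont=29.1388 V=29.7900[EX]; j=4 S=160.3934 intr=0.0000 cont=7.7139 V=7.7139[hold]; j=5 S=198.3046 intr=0.0000 cont=0.0000 V=0.0000[hold]; j=6 S=245.1766 intr=0.0000 cont=0.0000 V=0.0000[hold]  S*(6)=129.7300
k=5: j=0 S=76.3264 intr=83.1936 cont=82.5424 V=83.1936[EX]; j=1 S=94.3672 intr=65.1528 cont=64.5016 V=65.1528[EX]; j=2 S=116.6722 intr=42.8478 cont=42.1966 V=42.8478[EX]; j=3 S=144.2492 intr=15.2708 cont=18.8340 V=18.8340[hold]; j=4 S=178.3445 intr=0.0000 cont=3.8966 V=3.8966[hold]; j=5 S=220.4986 intr=0.0000 cont=0.0000 V=0.0000[hold]  S*(5)=116.6722
k=4: j=0 S=84.8688 intr=74.6512 cont=74.0000 V=74.6512[EX]; j=1 S=104.9287 intr=54.5913 cont=53.9401 V=54.5913[EX]; j=2 S=129.7300 intr=29.7900 cont=30.8876 V=30.8876[hold]; j=3 S=160.3934 intr=0.0000 cont=11.4263 V=11.4263[hold]; j=4 S=198.3046 intr=0.0000 cont=1.9684 V=1.9684[hold]  S*(4)=104.9287
k=3: j=0 S=94.3672 intr=65.1528 cont=64.5016 V=65.1528[EX]; j=1 S=116.6722 intr=42.8478 cont=42.7353 V=42.8478[EX]; j=2 S=144.2492 intr=15.2708 cont=21.2104 V=21.2104[hold]; j=3 S=178.3445 intr=0.0000 cont=6.7379 V=6.7379[hold]  S*(3)=116.6722
k=2: j=0 S=104.9287 intr=54.5913 cont=53.9401 V=54.5913[EX]; j=1 S=129.7300 intr=29.7900 cont=32.0538 V=32.0538[hold]; j=2 S=160.3934 intr=0.0000 cont=14.0211 V=14.0211[hold]  S*(2)=104.9287
k=1: j=0 S=116.6722 intr=42.8478 cont=43.3076 V=43.3076[hold]; j=1 S=144.2492 intr=15.2708 cont=23.0729 V=23.0729[hold]  S*(1)=-
k=0: j=0 S=129.7300 intr=29.7900 cont=33.2002 V=33.2002[hold]  S*(0)=-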